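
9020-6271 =2749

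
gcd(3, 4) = 1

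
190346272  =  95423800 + 94922472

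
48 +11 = 59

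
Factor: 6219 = 3^2* 691^1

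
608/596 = 1 + 3/149 = 1.02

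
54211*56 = 3035816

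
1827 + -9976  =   - 8149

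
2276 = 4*569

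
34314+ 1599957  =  1634271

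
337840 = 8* 42230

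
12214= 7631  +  4583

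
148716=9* 16524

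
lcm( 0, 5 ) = 0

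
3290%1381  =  528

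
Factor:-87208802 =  - 2^1*3853^1 * 11317^1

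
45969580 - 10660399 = 35309181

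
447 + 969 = 1416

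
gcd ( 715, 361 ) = 1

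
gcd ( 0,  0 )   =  0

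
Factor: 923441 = 923441^1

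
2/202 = 1/101 = 0.01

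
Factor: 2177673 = 3^1*725891^1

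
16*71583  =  1145328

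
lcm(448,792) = 44352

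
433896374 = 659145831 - 225249457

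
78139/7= 11162+5/7  =  11162.71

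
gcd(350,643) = 1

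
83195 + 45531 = 128726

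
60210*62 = 3733020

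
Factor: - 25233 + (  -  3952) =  - 29185 = - 5^1*13^1* 449^1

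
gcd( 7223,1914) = 1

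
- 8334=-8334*1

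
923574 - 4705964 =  - 3782390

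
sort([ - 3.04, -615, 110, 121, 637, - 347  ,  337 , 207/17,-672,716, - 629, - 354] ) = [ - 672, - 629, - 615,-354, - 347, - 3.04, 207/17, 110,  121, 337,637, 716]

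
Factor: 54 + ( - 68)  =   - 2^1 * 7^1 = - 14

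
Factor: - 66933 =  - 3^3*37^1*67^1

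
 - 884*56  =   - 49504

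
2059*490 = 1008910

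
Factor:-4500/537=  - 2^2 * 3^1*5^3  *179^(- 1) = - 1500/179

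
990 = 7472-6482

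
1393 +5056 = 6449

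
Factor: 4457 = 4457^1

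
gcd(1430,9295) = 715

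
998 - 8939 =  - 7941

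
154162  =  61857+92305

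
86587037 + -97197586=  - 10610549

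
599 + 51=650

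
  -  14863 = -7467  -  7396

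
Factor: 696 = 2^3*3^1*29^1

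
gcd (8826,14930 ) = 2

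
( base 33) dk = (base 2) 111000001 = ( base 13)287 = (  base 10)449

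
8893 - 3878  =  5015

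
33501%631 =58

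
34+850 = 884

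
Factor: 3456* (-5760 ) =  - 2^14*3^5*5^1 = -19906560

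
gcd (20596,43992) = 4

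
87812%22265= 21017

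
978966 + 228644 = 1207610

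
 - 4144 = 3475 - 7619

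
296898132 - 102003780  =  194894352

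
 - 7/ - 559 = 7/559  =  0.01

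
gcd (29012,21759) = 7253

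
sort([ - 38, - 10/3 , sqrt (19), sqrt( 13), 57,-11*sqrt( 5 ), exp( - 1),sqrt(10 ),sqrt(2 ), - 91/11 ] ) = [ - 38,  -  11*sqrt ( 5), - 91/11, - 10/3, exp( - 1),sqrt( 2),sqrt( 10), sqrt( 13) , sqrt(19),57]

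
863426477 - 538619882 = 324806595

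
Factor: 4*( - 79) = -2^2*79^1 = - 316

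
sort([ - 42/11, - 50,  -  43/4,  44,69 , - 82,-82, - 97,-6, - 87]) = [ - 97,  -  87, - 82, - 82, - 50, - 43/4,-6, - 42/11, 44, 69] 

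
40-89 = -49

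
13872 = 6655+7217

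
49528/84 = 589+13/21 = 589.62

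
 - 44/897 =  - 44/897 = -0.05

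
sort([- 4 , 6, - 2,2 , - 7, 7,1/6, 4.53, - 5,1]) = [ - 7 ,-5,  -  4 ,  -  2,1/6,1,2, 4.53 , 6,7 ] 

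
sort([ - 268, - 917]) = [ -917, - 268 ] 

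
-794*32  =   - 25408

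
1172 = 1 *1172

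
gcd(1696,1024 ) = 32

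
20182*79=1594378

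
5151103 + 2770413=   7921516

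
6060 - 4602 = 1458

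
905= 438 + 467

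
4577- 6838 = -2261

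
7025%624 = 161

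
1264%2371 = 1264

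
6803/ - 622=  - 11  +  39/622 = - 10.94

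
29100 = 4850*6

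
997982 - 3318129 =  - 2320147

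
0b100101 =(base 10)37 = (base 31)16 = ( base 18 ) 21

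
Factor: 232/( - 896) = -2^( - 4)*7^(-1 )*29^1 =- 29/112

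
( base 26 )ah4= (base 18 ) 1446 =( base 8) 16046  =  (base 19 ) 10I5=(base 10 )7206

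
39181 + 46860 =86041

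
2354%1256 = 1098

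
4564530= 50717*90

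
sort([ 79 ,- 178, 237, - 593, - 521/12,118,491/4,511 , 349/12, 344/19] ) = [ - 593, - 178, - 521/12,344/19,349/12, 79,118,491/4,  237,511 ] 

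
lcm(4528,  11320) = 22640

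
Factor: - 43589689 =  - 11^1*13^1*31^1*9833^1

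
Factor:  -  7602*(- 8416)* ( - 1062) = - 2^7*3^3*7^1*59^1*181^1*263^1  =  - 67945094784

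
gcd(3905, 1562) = 781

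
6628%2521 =1586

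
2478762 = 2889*858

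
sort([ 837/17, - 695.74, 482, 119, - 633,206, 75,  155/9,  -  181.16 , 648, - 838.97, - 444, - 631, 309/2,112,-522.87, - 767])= [ - 838.97, - 767, - 695.74, - 633  ,  -  631, - 522.87, - 444, - 181.16, 155/9, 837/17 , 75, 112, 119,309/2, 206, 482, 648]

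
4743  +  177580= 182323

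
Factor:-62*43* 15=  - 39990 = -2^1*3^1*5^1*31^1*43^1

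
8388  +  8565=16953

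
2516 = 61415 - 58899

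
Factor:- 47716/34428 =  - 79/57 =- 3^( - 1 )*19^(-1 )*79^1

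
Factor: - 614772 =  - 2^2*3^2* 17077^1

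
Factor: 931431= 3^1* 23^1*13499^1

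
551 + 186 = 737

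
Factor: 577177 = 577177^1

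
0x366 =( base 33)QC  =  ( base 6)4010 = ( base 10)870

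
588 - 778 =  - 190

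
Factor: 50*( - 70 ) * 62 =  - 2^3 * 5^3 * 7^1*  31^1 = - 217000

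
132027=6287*21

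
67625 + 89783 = 157408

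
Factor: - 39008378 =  - 2^1 * 199^1*98011^1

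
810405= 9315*87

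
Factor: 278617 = 278617^1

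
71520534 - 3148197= 68372337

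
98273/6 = 98273/6 =16378.83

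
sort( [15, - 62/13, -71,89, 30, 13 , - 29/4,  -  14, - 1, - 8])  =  [-71, - 14, - 8, - 29/4, - 62/13, - 1,13,15,30,89 ]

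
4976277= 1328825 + 3647452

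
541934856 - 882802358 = -340867502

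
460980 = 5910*78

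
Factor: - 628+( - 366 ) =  - 994= -2^1*7^1*71^1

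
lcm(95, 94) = 8930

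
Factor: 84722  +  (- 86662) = -2^2*5^1*97^1= - 1940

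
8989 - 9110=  - 121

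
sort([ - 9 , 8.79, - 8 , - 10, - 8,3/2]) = [ - 10, - 9, - 8, - 8,3/2,8.79 ] 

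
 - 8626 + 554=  - 8072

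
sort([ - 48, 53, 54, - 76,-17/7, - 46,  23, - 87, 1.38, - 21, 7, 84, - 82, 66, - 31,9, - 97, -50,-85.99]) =[-97, -87, - 85.99, - 82, - 76, - 50, - 48, - 46, - 31, - 21, - 17/7, 1.38, 7 , 9,23,53,54,66,84]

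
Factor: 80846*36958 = 2987906468=2^2*17^1*1087^1*40423^1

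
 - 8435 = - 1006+-7429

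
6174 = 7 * 882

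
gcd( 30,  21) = 3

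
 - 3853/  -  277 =13+252/277 = 13.91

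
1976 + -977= 999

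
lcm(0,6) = 0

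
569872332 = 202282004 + 367590328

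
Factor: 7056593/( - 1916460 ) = -2^( - 2)*3^(-4)*5^( - 1 )*7^ (-1)*13^( - 2) * 7056593^1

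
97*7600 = 737200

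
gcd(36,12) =12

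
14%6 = 2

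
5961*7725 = 46048725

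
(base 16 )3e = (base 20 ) 32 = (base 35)1R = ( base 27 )28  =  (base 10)62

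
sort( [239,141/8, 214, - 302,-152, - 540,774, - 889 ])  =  [ - 889 , - 540 , - 302, - 152,141/8, 214, 239 , 774 ]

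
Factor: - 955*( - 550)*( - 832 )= - 437008000 = - 2^7*5^3*11^1  *13^1  *191^1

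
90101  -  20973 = 69128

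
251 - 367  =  -116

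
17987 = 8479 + 9508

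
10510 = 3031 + 7479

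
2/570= 1/285 = 0.00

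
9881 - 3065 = 6816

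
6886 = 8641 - 1755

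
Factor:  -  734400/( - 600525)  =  2^6*3^1*157^( - 1) = 192/157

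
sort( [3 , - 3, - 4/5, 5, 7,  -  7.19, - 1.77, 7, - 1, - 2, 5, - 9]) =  [ - 9, - 7.19, - 3, - 2, - 1.77, - 1, - 4/5,3, 5, 5,7,7 ] 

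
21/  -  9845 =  - 1 + 9824/9845 = -  0.00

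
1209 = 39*31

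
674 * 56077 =37795898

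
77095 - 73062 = 4033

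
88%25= 13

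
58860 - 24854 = 34006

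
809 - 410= 399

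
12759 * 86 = 1097274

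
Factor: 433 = 433^1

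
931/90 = 931/90 = 10.34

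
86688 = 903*96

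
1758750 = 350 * 5025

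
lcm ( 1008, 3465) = 55440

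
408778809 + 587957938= 996736747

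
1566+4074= 5640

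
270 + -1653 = -1383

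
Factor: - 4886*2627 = -12835522  =  - 2^1*7^1*37^1*71^1 *349^1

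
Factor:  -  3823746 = -2^1*3^1*637291^1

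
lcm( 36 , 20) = 180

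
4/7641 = 4/7641 = 0.00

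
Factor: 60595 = 5^1*12119^1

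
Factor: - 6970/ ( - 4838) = 5^1 * 17^1 *59^( - 1 ) = 85/59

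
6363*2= 12726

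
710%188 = 146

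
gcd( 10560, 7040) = 3520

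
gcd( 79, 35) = 1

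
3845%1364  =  1117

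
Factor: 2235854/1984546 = 17^( - 1 )* 83^1*13469^1*58369^( - 1 ) =1117927/992273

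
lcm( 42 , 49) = 294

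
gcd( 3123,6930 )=9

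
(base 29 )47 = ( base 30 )43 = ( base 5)443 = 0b1111011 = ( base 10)123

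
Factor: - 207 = - 3^2 * 23^1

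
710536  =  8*88817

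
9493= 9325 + 168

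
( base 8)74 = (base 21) 2I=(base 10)60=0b111100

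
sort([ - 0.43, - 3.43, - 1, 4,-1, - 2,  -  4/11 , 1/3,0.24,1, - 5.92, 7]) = [ -5.92,  -  3.43, - 2,-1, - 1,  -  0.43, - 4/11, 0.24, 1/3, 1,4,  7 ]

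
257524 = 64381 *4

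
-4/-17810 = 2/8905 = 0.00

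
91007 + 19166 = 110173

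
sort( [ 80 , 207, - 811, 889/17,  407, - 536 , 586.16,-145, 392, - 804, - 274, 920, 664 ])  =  [ - 811, - 804, - 536 , - 274, - 145 , 889/17, 80,207, 392, 407, 586.16,  664, 920 ]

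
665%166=1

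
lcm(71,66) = 4686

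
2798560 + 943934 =3742494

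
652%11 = 3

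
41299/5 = 41299/5 = 8259.80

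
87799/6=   87799/6 = 14633.17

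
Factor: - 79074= - 2^1*3^2*23^1 * 191^1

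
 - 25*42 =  - 1050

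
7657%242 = 155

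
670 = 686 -16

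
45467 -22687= 22780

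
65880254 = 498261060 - 432380806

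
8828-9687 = - 859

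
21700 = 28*775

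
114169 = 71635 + 42534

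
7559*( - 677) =  -  5117443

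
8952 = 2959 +5993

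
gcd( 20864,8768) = 64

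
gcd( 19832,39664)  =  19832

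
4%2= 0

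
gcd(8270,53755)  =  4135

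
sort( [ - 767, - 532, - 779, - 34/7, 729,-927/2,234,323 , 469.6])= [ - 779, - 767, - 532, - 927/2 , - 34/7, 234,323, 469.6, 729 ]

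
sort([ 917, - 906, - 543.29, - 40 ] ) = [ - 906, - 543.29 , - 40, 917 ]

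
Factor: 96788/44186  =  48394/22093  =  2^1*22093^( - 1)*24197^1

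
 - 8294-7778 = - 16072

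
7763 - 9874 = -2111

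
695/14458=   695/14458 =0.05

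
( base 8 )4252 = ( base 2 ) 100010101010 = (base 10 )2218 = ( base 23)44A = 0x8aa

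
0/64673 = 0 = 0.00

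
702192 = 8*87774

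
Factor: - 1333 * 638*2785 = - 2^1 *5^1*11^1*29^1 * 31^1 * 43^1*557^1 = - 2368514390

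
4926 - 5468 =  - 542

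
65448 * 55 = 3599640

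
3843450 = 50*76869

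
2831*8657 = 24507967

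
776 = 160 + 616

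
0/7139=0 = 0.00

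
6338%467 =267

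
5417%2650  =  117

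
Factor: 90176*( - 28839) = - 2600585664=   -2^6* 3^1*1409^1*9613^1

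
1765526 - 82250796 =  - 80485270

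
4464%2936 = 1528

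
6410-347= 6063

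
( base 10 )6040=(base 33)5I1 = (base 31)68q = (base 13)2998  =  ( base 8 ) 13630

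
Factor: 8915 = 5^1*1783^1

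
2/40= 1/20  =  0.05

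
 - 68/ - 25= 2 + 18/25=2.72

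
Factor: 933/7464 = 2^( - 3) = 1/8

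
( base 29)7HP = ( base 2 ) 1100100000101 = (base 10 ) 6405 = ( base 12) 3859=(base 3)22210020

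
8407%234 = 217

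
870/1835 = 174/367 = 0.47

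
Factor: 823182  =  2^1 * 3^1*137197^1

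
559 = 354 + 205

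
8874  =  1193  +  7681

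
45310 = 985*46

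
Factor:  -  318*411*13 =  - 1699074 = - 2^1 * 3^2*13^1*53^1*137^1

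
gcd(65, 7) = 1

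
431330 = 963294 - 531964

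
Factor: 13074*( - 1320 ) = - 2^4*3^2*5^1*11^1*2179^1 = -17257680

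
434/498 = 217/249 =0.87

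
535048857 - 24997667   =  510051190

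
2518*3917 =9863006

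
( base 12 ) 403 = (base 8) 1103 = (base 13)357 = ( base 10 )579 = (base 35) gj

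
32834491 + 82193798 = 115028289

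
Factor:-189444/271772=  - 3^1*15787^1*67943^( - 1) = -47361/67943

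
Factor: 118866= 2^1*3^1 * 11^1*1801^1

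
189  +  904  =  1093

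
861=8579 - 7718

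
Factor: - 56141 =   -  31^1 *1811^1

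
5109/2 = 5109/2 = 2554.50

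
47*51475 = 2419325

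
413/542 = 413/542 = 0.76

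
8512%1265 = 922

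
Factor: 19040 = 2^5*5^1*7^1*17^1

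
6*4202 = 25212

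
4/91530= 2/45765=0.00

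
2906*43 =124958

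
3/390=1/130 = 0.01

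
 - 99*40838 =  -4042962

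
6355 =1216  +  5139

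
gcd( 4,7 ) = 1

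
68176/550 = 123 + 263/275 = 123.96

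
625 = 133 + 492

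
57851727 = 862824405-804972678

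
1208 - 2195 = -987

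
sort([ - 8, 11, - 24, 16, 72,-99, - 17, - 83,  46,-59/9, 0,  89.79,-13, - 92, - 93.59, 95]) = [ - 99, - 93.59, - 92, - 83, - 24,-17, - 13,  -  8, - 59/9, 0, 11,16, 46, 72,89.79,95 ] 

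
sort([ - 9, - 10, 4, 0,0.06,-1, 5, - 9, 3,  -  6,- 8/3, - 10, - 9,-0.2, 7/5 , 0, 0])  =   [ - 10, - 10, - 9, - 9, - 9,-6, - 8/3, - 1,-0.2,0 , 0,0, 0.06,7/5, 3,4,5] 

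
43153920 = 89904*480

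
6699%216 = 3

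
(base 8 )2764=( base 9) 2073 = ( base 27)22c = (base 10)1524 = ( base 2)10111110100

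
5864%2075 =1714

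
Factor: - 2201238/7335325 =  - 2^1*3^2*5^( - 2 )*13^1*23^1*409^1*293413^( - 1)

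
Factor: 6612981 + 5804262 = 12417243 = 3^1*101^1*107^1*383^1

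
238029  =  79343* 3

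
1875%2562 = 1875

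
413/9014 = 413/9014 = 0.05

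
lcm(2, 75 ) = 150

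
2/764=1/382 = 0.00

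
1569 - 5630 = - 4061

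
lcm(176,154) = 1232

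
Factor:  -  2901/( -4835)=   3^1*5^(  -  1 ) = 3/5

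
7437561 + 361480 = 7799041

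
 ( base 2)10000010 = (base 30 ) 4A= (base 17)7b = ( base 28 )4I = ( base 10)130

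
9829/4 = 9829/4 = 2457.25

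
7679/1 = 7679= 7679.00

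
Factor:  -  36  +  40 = 2^2 = 4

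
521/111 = 521/111 = 4.69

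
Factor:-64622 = -2^1 * 79^1*409^1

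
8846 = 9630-784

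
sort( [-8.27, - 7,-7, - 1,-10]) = [ - 10,-8.27, - 7,-7, - 1]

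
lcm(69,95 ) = 6555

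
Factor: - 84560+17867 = - 66693=- 3^1 * 11^1  *43^1*47^1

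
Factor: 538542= 2^1 *3^3*9973^1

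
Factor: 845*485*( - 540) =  -221305500 = -2^2*3^3*5^3*13^2*97^1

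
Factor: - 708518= -2^1*354259^1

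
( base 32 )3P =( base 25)4L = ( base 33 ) 3M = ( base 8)171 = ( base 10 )121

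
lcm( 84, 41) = 3444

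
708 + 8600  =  9308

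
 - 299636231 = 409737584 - 709373815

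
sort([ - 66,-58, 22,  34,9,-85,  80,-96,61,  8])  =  [ - 96, - 85,- 66, - 58,8, 9, 22,  34, 61, 80]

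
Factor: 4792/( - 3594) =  - 4/3  =  - 2^2 * 3^ (  -  1 )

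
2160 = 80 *27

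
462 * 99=45738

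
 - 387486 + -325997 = -713483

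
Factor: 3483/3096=2^(- 3 ) *3^2 = 9/8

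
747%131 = 92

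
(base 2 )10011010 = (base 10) 154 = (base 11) 130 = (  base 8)232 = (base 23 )6g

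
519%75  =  69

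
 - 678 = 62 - 740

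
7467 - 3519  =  3948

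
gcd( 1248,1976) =104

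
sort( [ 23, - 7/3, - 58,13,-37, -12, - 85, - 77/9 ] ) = [ - 85,-58, - 37, - 12,-77/9, - 7/3,13,  23 ] 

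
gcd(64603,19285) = 7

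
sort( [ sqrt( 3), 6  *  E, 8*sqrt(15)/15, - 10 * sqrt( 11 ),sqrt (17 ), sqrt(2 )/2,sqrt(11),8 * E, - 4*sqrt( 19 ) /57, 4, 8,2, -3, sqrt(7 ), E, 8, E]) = [ - 10*sqrt(11 ), - 3, - 4*sqrt( 19 ) /57,sqrt( 2 )/2,sqrt(3),2 , 8 * sqrt( 15 )/15,sqrt ( 7 ),E,E, sqrt(11) , 4,sqrt(17), 8, 8,6*E , 8 * E]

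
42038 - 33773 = 8265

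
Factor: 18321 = 3^1*31^1*197^1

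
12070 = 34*355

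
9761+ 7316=17077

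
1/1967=1/1967=0.00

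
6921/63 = 769/7 = 109.86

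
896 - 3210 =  - 2314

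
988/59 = 16 + 44/59 = 16.75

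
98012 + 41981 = 139993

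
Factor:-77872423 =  -53^1*1469291^1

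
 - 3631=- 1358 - 2273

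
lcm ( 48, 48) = 48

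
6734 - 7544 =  - 810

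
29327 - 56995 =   -  27668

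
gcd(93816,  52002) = 18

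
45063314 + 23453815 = 68517129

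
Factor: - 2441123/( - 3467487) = 3^ ( - 1) * 1155829^( - 1)*2441123^1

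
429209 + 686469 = 1115678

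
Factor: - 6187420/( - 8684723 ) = 2^2*5^1*307^( -1 )*28289^( - 1)*309371^1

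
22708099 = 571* 39769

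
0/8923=0 = 0.00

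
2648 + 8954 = 11602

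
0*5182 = 0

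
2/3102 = 1/1551= 0.00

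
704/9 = 78  +  2/9  =  78.22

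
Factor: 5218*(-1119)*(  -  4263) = 24891409746 = 2^1*3^2*7^2*29^1*373^1*2609^1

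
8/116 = 2/29 = 0.07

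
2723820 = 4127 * 660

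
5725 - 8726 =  - 3001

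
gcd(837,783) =27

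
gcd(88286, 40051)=11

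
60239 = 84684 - 24445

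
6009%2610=789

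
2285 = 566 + 1719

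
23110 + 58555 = 81665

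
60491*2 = 120982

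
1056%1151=1056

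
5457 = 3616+1841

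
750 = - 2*( - 375) 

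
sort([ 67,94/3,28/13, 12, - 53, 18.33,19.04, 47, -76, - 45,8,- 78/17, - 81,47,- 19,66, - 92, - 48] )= [ - 92,- 81  , - 76, - 53,-48, - 45, - 19,-78/17,28/13, 8 , 12,18.33,19.04, 94/3,47, 47  ,  66,67]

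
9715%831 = 574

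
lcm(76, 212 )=4028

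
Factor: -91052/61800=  - 2^(-1)*3^( -1)*5^ ( - 2)*13^1 * 17^1 = - 221/150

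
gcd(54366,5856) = 6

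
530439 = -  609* (- 871)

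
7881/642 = 12+59/214 = 12.28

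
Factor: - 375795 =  - 3^2 * 5^1*7^1*1193^1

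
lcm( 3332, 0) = 0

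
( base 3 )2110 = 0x42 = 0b1000010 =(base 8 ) 102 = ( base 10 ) 66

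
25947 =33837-7890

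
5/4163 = 5/4163 = 0.00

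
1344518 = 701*1918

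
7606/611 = 12  +  274/611 = 12.45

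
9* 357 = 3213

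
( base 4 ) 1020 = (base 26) 2k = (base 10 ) 72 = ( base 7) 132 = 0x48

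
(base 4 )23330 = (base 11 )635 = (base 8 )1374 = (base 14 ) 3C8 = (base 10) 764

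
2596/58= 1298/29 =44.76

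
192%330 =192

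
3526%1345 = 836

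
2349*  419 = 984231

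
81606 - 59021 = 22585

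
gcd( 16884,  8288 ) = 28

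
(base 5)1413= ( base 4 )3221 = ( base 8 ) 351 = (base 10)233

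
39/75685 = 39/75685 = 0.00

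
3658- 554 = 3104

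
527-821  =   - 294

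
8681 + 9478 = 18159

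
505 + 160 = 665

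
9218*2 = 18436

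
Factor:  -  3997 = - 7^1 * 571^1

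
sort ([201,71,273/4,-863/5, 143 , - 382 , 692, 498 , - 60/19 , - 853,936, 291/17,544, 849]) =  [ - 853 , -382,-863/5,-60/19, 291/17, 273/4 , 71, 143, 201, 498,544,692,849, 936]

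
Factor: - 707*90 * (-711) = 45240930 = 2^1*3^4 * 5^1*7^1  *79^1*  101^1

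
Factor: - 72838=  - 2^1 * 79^1*461^1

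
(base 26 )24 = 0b111000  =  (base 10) 56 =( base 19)2i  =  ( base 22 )2C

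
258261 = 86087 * 3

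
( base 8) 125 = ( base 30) 2p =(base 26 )37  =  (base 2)1010101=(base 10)85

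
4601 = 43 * 107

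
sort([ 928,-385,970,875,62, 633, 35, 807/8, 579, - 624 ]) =[ - 624, - 385,35,62,807/8,579, 633,875,928,970 ] 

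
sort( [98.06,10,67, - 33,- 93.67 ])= [ - 93.67,  -  33, 10, 67, 98.06 ] 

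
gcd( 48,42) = 6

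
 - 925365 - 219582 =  - 1144947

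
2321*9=20889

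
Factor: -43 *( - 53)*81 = 184599 = 3^4*43^1 * 53^1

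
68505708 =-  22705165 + 91210873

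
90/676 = 45/338  =  0.13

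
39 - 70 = -31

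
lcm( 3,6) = 6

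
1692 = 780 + 912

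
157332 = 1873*84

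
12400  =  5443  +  6957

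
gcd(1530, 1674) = 18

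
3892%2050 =1842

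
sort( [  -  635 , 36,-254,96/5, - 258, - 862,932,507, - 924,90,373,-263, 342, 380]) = [  -  924,-862, - 635,  -  263,-258,-254,96/5, 36,90, 342 , 373,  380,507,932 ]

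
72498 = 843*86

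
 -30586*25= -764650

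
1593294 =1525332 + 67962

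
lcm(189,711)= 14931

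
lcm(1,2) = 2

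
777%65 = 62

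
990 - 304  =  686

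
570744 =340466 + 230278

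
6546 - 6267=279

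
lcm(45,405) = 405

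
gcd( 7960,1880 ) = 40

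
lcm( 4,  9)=36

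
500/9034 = 250/4517  =  0.06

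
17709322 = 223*79414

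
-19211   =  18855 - 38066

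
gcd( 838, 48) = 2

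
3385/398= 3385/398  =  8.51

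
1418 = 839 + 579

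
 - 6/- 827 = 6/827 = 0.01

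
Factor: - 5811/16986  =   - 2^(  -  1 ) * 13^1*19^ (  -  1) = - 13/38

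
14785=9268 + 5517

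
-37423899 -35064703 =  - 72488602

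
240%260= 240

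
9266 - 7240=2026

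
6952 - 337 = 6615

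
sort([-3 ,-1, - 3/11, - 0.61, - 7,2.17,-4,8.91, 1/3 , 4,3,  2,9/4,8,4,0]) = [-7,  -  4, - 3, - 1,-0.61, - 3/11,0,1/3, 2,2.17,9/4,3,4,4, 8, 8.91 ] 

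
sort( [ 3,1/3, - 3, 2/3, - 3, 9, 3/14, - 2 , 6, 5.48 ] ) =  [ - 3, - 3, - 2,3/14,  1/3,2/3,3, 5.48, 6, 9] 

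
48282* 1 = 48282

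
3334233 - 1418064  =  1916169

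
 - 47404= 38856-86260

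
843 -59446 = -58603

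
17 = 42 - 25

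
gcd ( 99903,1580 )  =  1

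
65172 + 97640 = 162812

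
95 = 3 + 92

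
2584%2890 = 2584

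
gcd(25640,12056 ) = 8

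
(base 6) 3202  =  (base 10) 722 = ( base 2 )1011010010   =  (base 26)11k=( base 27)QK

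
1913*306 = 585378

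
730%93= 79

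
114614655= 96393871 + 18220784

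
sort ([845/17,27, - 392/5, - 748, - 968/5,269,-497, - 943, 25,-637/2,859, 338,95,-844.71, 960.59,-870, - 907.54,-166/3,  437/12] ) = [ - 943,-907.54, - 870, - 844.71 ,-748, - 497, - 637/2,-968/5,-392/5, - 166/3,25, 27,437/12,845/17,95,269, 338,859, 960.59]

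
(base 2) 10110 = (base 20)12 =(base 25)M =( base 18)14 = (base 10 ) 22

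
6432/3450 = 1 + 497/575 = 1.86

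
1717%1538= 179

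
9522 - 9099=423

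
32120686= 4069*7894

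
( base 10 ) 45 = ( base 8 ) 55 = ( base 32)1d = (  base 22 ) 21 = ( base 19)27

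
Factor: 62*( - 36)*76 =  - 169632= - 2^5*3^2 *19^1*31^1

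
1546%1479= 67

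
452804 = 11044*41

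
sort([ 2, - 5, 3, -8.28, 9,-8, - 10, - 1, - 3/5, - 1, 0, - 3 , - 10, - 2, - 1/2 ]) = [ - 10, - 10,-8.28, - 8, - 5, - 3,  -  2, - 1, -1,  -  3/5,-1/2,  0, 2, 3,  9] 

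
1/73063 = 1/73063 = 0.00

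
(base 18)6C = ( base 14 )88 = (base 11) aa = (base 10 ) 120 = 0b1111000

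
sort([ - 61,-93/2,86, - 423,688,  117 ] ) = [ - 423, - 61, - 93/2,86,117 , 688 ]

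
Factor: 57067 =149^1 * 383^1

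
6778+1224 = 8002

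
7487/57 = 131 +20/57 = 131.35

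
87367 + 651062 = 738429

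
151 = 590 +- 439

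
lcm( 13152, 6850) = 328800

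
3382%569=537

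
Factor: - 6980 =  - 2^2* 5^1*349^1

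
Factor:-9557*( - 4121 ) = 39384397= 13^1 * 19^1*317^1*503^1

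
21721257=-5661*(  -  3837 ) 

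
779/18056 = 779/18056  =  0.04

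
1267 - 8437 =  - 7170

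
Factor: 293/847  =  7^( - 1)*11^( - 2)*293^1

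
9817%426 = 19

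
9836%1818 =746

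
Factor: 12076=2^2*3019^1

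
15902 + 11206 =27108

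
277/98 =277/98 = 2.83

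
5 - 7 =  - 2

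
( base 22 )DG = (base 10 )302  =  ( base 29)ac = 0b100101110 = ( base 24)ce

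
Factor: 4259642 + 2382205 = 3^2*577^1*1279^1 = 6641847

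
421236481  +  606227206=1027463687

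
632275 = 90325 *7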